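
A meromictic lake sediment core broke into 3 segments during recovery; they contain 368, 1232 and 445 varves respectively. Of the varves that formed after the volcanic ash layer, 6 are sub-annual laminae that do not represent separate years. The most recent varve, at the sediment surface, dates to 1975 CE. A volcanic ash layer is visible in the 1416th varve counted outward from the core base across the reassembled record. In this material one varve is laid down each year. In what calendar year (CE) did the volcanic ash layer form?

1352 CE

Total varves = 368 + 1232 + 445 = 2045.
Between varve 1416 and the sediment surface there are 2045 − 1416 = 629 varves.
Excluding 6 false varves: 629 − 6 = 623.
1975 − 623 = 1352 CE.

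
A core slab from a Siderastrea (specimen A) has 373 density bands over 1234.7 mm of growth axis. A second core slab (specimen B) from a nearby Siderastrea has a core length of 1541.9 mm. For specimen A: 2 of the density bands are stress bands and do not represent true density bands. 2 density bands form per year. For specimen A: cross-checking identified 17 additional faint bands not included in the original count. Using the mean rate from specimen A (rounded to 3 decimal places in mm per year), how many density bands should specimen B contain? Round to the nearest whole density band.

Specimen A: adjusted count: 373 − 2 + 17 = 388 density bands.
Specimen A: 388 density bands at 2 per year is 388 / 2 = 194 years.
A: 1234.7 mm over 194 years gives 1234.7 / 194 ≈ 6.364 mm/yr.
For B, 1541.9 / 6.364 = 242.28 years; at 2 density bands per year that is 242.28 × 2 ≈ 485 density bands.

485 density bands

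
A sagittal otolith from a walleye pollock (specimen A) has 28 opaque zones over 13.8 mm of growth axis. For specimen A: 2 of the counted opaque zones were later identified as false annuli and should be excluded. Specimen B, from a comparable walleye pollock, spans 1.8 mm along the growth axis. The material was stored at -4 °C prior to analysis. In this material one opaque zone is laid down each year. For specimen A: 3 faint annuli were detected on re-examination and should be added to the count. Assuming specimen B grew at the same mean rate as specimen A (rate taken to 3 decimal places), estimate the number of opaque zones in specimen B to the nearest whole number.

4 opaque zones

Specimen A: correcting the raw count gives 28 − 2 + 3 = 29 true opaque zones.
A: Mean rate = 13.8 mm / 29 years ≈ 0.476 mm per year.
Specimen B: 1.8 mm / 0.476 mm per year = 3.78 years ≈ 4 opaque zones.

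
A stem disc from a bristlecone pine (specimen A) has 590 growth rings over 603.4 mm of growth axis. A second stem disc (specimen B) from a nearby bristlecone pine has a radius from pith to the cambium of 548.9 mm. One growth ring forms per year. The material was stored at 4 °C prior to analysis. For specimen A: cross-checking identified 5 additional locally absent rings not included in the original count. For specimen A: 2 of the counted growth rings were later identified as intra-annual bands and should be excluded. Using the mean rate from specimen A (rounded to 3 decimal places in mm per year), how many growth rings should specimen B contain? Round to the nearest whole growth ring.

539 growth rings

Specimen A: after corrections the count is 590 − 2 + 5 = 593 growth rings.
A: Extension rate ≈ 603.4 / 593 = 1.018 mm/year.
For B, 548.9 / 1.018 = 539.19 years ≈ 539 growth rings.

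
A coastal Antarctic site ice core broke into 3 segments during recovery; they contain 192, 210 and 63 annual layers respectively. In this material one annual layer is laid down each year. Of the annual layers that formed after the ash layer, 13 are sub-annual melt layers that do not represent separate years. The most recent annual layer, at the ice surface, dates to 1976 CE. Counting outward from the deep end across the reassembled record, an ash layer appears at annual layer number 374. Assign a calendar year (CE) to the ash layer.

Total annual layers = 192 + 210 + 63 = 465.
Between annual layer 374 and the ice surface there are 465 − 374 = 91 annual layers.
Excluding 13 false annual layers: 91 − 13 = 78.
The annual layer at the ice surface is 1976 CE, so the ash layer dates to 1976 − 78 = 1898 CE.

1898 CE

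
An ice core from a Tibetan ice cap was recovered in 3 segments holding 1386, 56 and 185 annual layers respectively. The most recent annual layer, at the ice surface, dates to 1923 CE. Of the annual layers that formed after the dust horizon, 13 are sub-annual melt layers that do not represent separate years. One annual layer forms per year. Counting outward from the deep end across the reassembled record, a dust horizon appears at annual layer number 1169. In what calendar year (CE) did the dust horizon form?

Total annual layers = 1386 + 56 + 185 = 1627.
Between annual layer 1169 and the ice surface there are 1627 − 1169 = 458 annual layers.
Excluding 13 false annual layers: 458 − 13 = 445.
The annual layer at the ice surface is 1923 CE, so the dust horizon dates to 1923 − 445 = 1478 CE.

1478 CE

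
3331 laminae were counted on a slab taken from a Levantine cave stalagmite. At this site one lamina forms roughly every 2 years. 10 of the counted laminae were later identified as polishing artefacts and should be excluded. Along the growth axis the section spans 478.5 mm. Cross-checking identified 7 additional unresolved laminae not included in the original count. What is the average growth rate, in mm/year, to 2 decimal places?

0.07 mm/year

Correcting the raw count gives 3331 − 10 + 7 = 3328 true laminae.
3328 laminae at 2 years each span 3328 × 2 = 6656 years.
Extension rate ≈ 478.5 / 6656 = 0.07 mm/year.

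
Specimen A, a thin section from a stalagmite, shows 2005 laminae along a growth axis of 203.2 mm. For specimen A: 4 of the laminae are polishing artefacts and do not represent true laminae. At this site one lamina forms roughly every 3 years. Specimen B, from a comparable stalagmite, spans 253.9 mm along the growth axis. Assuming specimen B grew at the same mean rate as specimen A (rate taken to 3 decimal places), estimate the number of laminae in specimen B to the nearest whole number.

Specimen A: after corrections the count is 2005 − 4 = 2001 laminae.
Specimen A: 2001 laminae at 3 years each span 2001 × 3 = 6003 years.
A: Extension rate ≈ 203.2 / 6003 = 0.034 mm per year.
For B, 253.9 / 0.034 = 7467.65 years; at 3 years per lamina that is 7467.65 / 3 ≈ 2489 laminae.

2489 laminae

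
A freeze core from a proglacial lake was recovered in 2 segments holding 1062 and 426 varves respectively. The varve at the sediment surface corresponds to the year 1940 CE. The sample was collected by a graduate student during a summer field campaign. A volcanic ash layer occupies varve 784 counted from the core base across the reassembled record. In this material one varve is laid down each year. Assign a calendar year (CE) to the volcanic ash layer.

1236 CE

Total varves = 1062 + 426 = 1488.
Between varve 784 and the sediment surface there are 1488 − 784 = 704 varves.
1940 − 704 = 1236 CE.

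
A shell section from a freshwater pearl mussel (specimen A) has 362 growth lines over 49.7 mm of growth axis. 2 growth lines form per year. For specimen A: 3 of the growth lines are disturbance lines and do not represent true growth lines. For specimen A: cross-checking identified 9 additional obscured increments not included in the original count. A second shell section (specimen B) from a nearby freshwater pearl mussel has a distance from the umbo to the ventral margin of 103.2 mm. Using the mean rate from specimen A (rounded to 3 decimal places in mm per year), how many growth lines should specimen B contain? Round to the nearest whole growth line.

764 growth lines

Specimen A: correcting the raw count gives 362 − 3 + 9 = 368 true growth lines.
Specimen A: dividing by 2 growth lines per year: 368 / 2 = 184 years.
A: Extension rate ≈ 49.7 / 184 = 0.270 mm/year.
B spans 103.2 / 0.270 = 382.22 years; at 2 growth lines per year that is 382.22 × 2 ≈ 764 growth lines.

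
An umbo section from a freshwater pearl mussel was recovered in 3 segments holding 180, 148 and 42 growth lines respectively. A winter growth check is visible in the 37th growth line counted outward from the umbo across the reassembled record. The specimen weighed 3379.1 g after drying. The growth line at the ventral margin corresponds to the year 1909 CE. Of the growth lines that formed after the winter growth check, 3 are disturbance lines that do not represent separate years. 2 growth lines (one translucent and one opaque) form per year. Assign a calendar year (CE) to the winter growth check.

Total growth lines = 180 + 148 + 42 = 370.
370 − 37 = 333 growth lines lie beyond the winter growth check toward the ventral margin.
333 − 3 false = 330 true growth lines after the winter growth check.
Dividing by 2 growth lines per year: 330 / 2 = 165 years.
The growth line at the ventral margin is 1909 CE, so the winter growth check dates to 1909 − 165 = 1744 CE.

1744 CE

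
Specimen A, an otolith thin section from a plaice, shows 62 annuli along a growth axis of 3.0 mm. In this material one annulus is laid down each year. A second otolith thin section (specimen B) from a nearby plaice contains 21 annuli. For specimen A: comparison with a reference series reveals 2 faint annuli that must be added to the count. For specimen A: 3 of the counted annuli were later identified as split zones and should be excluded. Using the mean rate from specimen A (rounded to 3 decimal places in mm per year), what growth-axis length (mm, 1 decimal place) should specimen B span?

Specimen A: true annulus count = 62 − 3 + 2 = 61.
A: Extension rate ≈ 3.0 / 61 = 0.049 mm/year.
For B, 0.049 mm/year × 21 years = 1.0 mm.

1.0 mm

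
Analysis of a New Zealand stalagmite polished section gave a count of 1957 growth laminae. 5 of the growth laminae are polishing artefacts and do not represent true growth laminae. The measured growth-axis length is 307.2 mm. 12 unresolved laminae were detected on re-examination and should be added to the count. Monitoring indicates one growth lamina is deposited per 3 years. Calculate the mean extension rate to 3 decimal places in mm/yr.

After corrections the count is 1957 − 5 + 12 = 1964 growth laminae.
1964 growth laminae at 3 years each span 1964 × 3 = 5892 years.
Extension rate ≈ 307.2 / 5892 = 0.052 mm/yr.

0.052 mm/yr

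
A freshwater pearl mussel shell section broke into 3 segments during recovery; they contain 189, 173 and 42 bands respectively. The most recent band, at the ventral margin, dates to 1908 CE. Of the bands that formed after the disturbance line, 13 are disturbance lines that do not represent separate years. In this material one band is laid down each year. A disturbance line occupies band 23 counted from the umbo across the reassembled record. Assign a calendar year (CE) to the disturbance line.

Total bands = 189 + 173 + 42 = 404.
The disturbance line sits at band 23 from the umbo, so 404 − 23 = 381 bands formed after it.
Removing the 13 false bands leaves 381 − 13 = 368 true bands beyond the disturbance line.
1908 − 368 = 1540 CE.

1540 CE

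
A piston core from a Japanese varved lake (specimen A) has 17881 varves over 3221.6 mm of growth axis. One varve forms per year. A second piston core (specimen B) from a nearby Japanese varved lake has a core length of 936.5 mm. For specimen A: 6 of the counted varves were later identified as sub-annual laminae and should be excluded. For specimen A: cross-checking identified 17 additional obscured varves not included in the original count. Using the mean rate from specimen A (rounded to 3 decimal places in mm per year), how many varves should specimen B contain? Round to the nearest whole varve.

Specimen A: adjusted count: 17881 − 6 + 17 = 17892 varves.
A: Extension rate ≈ 3221.6 / 17892 = 0.180 mm/yr.
For B, 936.5 / 0.180 = 5202.78 years ≈ 5203 varves.

5203 varves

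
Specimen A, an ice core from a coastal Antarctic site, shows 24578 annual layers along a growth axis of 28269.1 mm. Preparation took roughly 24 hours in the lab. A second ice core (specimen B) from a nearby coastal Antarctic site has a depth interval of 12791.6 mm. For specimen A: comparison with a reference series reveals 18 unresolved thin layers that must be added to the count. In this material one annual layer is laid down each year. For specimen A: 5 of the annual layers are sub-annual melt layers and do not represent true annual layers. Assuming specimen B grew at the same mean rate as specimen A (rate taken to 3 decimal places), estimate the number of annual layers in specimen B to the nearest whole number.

Specimen A: after corrections the count is 24578 − 5 + 18 = 24591 annual layers.
A: Mean rate = 28269.1 mm / 24591 years ≈ 1.150 mm/year.
B spans 12791.6 / 1.150 = 11123.13 years ≈ 11123 annual layers.

11123 annual layers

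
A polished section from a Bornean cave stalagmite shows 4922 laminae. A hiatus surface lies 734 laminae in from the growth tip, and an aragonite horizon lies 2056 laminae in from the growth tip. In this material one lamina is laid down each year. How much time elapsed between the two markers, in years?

Separation: 2056 − 734 = 1322 laminae.
At one lamina per year, 1322 years elapsed between them.

1322 years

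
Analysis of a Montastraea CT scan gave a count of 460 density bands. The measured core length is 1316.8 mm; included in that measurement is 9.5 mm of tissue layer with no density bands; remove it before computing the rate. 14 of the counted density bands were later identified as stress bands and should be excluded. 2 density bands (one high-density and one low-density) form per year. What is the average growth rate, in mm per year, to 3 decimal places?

5.862 mm per year

After corrections the count is 460 − 14 = 446 density bands.
With 2 density bands per year, 446 / 2 = 223 years.
Removing the 9.5 mm offcut leaves 1316.8 − 9.5 = 1307.3 mm.
Extension rate ≈ 1307.3 / 223 = 5.862 mm per year.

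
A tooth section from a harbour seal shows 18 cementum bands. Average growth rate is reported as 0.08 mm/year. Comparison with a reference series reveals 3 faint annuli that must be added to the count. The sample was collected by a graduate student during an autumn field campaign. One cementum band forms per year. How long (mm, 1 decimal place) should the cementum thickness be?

1.7 mm

Correcting the raw count gives 18 + 3 = 21 true cementum bands.
Length ≈ 0.08 × 21 = 1.7 mm.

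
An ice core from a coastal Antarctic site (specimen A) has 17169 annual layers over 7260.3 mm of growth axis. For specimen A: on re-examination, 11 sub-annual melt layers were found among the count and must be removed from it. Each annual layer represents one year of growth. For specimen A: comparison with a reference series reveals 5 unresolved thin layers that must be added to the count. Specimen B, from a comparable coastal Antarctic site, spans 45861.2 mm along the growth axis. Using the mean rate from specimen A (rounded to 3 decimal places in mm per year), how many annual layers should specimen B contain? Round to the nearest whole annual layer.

Specimen A: after corrections the count is 17169 − 11 + 5 = 17163 annual layers.
A: Extension rate ≈ 7260.3 / 17163 = 0.423 mm/yr.
For B, 45861.2 / 0.423 = 108418.91 years ≈ 108419 annual layers.

108419 annual layers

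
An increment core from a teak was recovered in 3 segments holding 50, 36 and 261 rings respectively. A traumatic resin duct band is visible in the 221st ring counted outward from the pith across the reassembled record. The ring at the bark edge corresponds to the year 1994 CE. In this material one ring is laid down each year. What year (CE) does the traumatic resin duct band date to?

1868 CE

Total rings = 50 + 36 + 261 = 347.
The traumatic resin duct band sits at ring 221 from the pith, so 347 − 221 = 126 rings formed after it.
The ring at the bark edge is 1994 CE, so the traumatic resin duct band dates to 1994 − 126 = 1868 CE.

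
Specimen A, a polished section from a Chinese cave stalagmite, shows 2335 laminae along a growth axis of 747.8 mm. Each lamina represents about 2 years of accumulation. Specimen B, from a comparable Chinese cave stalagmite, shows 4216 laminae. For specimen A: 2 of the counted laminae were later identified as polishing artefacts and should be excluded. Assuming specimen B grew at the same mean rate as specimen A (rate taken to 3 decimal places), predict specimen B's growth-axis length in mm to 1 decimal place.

1349.1 mm

Specimen A: true lamina count = 2335 − 2 = 2333.
Specimen A: 2333 laminae at 2 years each span 2333 × 2 = 4666 years.
A: 747.8 mm over 4666 years gives 747.8 / 4666 ≈ 0.160 mm per year.
Specimen B: multiplying by 2 years per lamina: 4216 × 2 = 8432 years. For B, 0.160 mm/year × 8432 years = 1349.1 mm.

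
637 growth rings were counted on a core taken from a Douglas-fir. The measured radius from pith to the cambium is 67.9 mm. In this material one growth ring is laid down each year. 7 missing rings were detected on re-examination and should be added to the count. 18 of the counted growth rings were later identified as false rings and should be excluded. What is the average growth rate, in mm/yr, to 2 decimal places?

0.11 mm/yr

True growth ring count = 637 − 18 + 7 = 626.
Mean rate = 67.9 mm / 626 years ≈ 0.11 mm/yr.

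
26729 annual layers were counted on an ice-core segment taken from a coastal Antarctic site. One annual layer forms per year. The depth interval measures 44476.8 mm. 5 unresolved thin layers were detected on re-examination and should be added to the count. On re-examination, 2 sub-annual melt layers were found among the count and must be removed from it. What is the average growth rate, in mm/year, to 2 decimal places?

1.66 mm/year

True annual layer count = 26729 − 2 + 5 = 26732.
Extension rate ≈ 44476.8 / 26732 = 1.66 mm/year.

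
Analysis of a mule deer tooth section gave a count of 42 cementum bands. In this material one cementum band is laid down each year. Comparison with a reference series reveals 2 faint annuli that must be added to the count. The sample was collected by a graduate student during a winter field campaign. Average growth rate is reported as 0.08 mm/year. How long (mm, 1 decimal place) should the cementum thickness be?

3.5 mm

Adjusted count: 42 + 2 = 44 cementum bands.
44 years at 0.08 mm/year gives 0.08 × 44 = 3.5 mm.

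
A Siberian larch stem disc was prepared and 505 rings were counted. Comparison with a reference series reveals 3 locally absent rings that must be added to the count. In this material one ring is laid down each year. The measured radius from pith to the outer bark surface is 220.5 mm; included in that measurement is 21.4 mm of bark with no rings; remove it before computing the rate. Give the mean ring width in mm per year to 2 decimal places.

0.39 mm per year

True ring count = 505 + 3 = 508.
Net length = 220.5 − 21.4 = 199.1 mm.
199.1 mm over 508 years gives 199.1 / 508 ≈ 0.39 mm per year.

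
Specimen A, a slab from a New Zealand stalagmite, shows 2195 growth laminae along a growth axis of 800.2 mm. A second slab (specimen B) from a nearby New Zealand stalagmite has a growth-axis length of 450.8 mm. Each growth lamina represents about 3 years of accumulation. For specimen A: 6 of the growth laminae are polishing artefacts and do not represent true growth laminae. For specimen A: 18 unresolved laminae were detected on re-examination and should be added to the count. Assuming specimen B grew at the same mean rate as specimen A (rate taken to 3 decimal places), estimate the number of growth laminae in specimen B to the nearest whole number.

1242 growth laminae

Specimen A: correcting the raw count gives 2195 − 6 + 18 = 2207 true growth laminae.
Specimen A: at 3 years per growth lamina, 2207 × 3 = 6621 years.
A: 800.2 mm over 6621 years gives 800.2 / 6621 ≈ 0.121 mm/year.
Specimen B: 450.8 mm / 0.121 mm per year = 3725.62 years; at 3 years per growth lamina that is 3725.62 / 3 ≈ 1242 growth laminae.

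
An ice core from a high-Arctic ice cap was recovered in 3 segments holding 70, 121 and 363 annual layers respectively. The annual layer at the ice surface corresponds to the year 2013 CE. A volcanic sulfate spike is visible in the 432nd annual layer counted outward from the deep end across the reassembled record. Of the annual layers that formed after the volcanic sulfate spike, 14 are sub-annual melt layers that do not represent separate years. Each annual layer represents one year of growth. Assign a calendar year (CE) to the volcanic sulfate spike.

Total annual layers = 70 + 121 + 363 = 554.
Between annual layer 432 and the ice surface there are 554 − 432 = 122 annual layers.
Excluding 14 false annual layers: 122 − 14 = 108.
The annual layer at the ice surface is 2013 CE, so the volcanic sulfate spike dates to 2013 − 108 = 1905 CE.

1905 CE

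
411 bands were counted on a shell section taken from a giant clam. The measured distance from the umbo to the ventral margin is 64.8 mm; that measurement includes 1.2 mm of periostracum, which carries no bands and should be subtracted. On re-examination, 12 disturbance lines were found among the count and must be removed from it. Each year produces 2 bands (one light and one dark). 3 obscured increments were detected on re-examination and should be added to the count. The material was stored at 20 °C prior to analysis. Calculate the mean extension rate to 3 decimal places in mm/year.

Adjusted count: 411 − 12 + 3 = 402 bands.
402 bands at 2 per year is 402 / 2 = 201 years.
Removing the 1.2 mm offcut leaves 64.8 − 1.2 = 63.6 mm.
Extension rate ≈ 63.6 / 201 = 0.316 mm/year.

0.316 mm/year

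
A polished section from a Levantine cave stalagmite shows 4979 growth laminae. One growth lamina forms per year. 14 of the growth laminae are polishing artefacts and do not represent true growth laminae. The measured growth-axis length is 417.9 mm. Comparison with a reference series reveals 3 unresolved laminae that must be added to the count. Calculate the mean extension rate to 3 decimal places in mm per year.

0.084 mm per year

True growth lamina count = 4979 − 14 + 3 = 4968.
Mean rate = 417.9 mm / 4968 years ≈ 0.084 mm per year.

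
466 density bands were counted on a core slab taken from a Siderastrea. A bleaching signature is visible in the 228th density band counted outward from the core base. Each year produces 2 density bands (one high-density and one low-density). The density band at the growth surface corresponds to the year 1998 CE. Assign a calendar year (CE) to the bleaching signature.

1879 CE

Between density band 228 and the growth surface there are 466 − 228 = 238 density bands.
Dividing by 2 density bands per year: 238 / 2 = 119 years.
The density band at the growth surface is 1998 CE, so the bleaching signature dates to 1998 − 119 = 1879 CE.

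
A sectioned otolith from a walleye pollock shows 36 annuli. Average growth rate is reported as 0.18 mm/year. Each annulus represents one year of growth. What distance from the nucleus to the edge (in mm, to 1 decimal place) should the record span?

36 years of growth are recorded.
Length ≈ 0.18 × 36 = 6.5 mm.

6.5 mm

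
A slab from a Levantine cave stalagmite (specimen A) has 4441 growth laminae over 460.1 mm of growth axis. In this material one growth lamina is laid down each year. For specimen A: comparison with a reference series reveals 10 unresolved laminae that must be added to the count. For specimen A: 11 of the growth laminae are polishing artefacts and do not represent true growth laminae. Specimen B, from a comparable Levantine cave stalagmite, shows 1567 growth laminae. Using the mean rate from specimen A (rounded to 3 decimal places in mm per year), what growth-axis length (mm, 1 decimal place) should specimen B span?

Specimen A: adjusted count: 4441 − 11 + 10 = 4440 growth laminae.
A: 460.1 mm over 4440 years gives 460.1 / 4440 ≈ 0.104 mm per year.
For B, 0.104 mm/year × 1567 years = 163.0 mm.

163.0 mm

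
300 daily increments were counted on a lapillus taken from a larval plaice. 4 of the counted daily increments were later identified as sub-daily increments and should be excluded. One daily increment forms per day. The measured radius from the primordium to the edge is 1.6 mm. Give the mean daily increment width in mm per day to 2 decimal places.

Adjusted count: 300 − 4 = 296 daily increments.
Mean rate = 1.6 mm / 296 days ≈ 0.01 mm per day.

0.01 mm per day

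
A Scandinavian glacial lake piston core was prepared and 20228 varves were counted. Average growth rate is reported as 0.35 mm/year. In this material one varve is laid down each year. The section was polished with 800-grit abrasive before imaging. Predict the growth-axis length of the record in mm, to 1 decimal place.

The record spans 20228 years at 0.35 mm per year.
20228 years at 0.35 mm/year gives 0.35 × 20228 = 7079.8 mm.

7079.8 mm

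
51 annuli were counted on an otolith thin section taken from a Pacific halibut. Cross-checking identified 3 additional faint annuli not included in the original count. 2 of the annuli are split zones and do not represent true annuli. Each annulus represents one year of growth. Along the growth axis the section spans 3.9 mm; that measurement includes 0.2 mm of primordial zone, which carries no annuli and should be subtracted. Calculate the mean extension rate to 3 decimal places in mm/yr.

Adjusted count: 51 − 2 + 3 = 52 annuli.
Net length = 3.9 − 0.2 = 3.7 mm.
Extension rate ≈ 3.7 / 52 = 0.071 mm/yr.

0.071 mm/yr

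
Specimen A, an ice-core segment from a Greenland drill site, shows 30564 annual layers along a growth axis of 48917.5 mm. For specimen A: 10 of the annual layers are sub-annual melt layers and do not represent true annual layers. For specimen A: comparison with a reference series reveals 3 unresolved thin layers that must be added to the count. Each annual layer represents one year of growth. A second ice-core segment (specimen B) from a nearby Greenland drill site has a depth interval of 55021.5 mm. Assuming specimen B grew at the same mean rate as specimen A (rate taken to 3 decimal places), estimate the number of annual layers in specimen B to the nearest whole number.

Specimen A: correcting the raw count gives 30564 − 10 + 3 = 30557 true annual layers.
A: 48917.5 mm over 30557 years gives 48917.5 / 30557 ≈ 1.601 mm/yr.
For B, 55021.5 / 1.601 = 34366.96 years ≈ 34367 annual layers.

34367 annual layers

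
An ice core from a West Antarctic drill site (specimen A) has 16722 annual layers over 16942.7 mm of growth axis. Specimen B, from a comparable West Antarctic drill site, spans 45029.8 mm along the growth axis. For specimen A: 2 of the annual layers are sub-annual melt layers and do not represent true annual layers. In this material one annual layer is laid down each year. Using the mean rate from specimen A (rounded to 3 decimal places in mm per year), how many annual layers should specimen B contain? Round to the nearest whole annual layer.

44452 annual layers

Specimen A: after corrections the count is 16722 − 2 = 16720 annual layers.
A: 16942.7 mm over 16720 years gives 16942.7 / 16720 ≈ 1.013 mm per year.
B spans 45029.8 / 1.013 = 44451.92 years ≈ 44452 annual layers.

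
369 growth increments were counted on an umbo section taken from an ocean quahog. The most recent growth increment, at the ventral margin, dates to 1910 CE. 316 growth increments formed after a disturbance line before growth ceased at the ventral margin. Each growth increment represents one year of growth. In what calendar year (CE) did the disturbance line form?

There are 316 growth increments younger than the disturbance line.
The growth increment at the ventral margin is 1910 CE, so the disturbance line dates to 1910 − 316 = 1594 CE.

1594 CE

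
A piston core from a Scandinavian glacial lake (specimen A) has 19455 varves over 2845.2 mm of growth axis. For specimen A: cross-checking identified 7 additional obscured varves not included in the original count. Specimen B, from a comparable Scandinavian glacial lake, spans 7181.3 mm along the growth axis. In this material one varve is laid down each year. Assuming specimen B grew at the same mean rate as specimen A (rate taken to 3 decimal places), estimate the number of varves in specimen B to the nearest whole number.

49187 varves

Specimen A: true varve count = 19455 + 7 = 19462.
A: 2845.2 mm over 19462 years gives 2845.2 / 19462 ≈ 0.146 mm/yr.
For B, 7181.3 / 0.146 = 49186.99 years ≈ 49187 varves.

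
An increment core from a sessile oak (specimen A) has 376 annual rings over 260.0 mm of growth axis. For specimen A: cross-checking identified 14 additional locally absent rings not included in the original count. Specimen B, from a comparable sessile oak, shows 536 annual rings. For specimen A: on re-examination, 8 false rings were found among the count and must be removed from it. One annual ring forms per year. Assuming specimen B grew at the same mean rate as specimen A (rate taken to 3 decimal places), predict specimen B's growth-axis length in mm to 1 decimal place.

365.0 mm

Specimen A: true annual ring count = 376 − 8 + 14 = 382.
A: Mean rate = 260.0 mm / 382 years ≈ 0.681 mm per year.
For B, 0.681 mm/year × 536 years = 365.0 mm.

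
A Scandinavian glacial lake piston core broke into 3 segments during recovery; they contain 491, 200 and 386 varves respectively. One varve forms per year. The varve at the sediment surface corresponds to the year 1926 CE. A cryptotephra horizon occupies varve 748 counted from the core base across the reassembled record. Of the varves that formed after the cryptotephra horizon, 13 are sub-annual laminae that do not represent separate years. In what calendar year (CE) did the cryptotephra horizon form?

1610 CE

Total varves = 491 + 200 + 386 = 1077.
Between varve 748 and the sediment surface there are 1077 − 748 = 329 varves.
Excluding 13 false varves: 329 − 13 = 316.
The varve at the sediment surface is 1926 CE, so the cryptotephra horizon dates to 1926 − 316 = 1610 CE.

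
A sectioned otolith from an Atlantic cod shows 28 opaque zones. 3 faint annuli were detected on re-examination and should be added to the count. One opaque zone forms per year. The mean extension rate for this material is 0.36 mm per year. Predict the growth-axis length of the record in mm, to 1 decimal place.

After corrections the count is 28 + 3 = 31 opaque zones.
31 years at 0.36 mm/year gives 0.36 × 31 = 11.2 mm.

11.2 mm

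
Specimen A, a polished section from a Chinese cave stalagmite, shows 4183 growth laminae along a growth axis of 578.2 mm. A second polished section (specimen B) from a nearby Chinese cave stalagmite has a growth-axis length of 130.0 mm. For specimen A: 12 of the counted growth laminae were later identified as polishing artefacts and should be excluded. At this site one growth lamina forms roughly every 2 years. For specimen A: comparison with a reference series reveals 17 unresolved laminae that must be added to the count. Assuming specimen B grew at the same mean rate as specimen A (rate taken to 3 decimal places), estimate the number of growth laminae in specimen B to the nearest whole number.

942 growth laminae

Specimen A: true growth lamina count = 4183 − 12 + 17 = 4188.
Specimen A: multiplying by 2 years per growth lamina: 4188 × 2 = 8376 years.
A: Extension rate ≈ 578.2 / 8376 = 0.069 mm/yr.
For B, 130.0 / 0.069 = 1884.06 years; at 2 years per growth lamina that is 1884.06 / 2 ≈ 942 growth laminae.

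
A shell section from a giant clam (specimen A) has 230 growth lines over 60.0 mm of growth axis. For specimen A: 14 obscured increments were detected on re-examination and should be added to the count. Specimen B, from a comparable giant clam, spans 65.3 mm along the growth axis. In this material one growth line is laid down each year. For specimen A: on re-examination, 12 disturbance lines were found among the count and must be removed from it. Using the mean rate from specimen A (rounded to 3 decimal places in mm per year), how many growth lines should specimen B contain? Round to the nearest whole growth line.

252 growth lines

Specimen A: true growth line count = 230 − 12 + 14 = 232.
A: Mean rate = 60.0 mm / 232 years ≈ 0.259 mm per year.
Specimen B: 65.3 mm / 0.259 mm per year = 252.12 years ≈ 252 growth lines.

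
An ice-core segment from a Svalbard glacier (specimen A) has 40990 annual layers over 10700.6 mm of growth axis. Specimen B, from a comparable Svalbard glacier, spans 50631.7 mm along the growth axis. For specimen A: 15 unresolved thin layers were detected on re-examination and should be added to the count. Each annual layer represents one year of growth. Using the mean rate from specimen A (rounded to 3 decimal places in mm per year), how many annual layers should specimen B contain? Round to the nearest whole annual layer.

193991 annual layers

Specimen A: correcting the raw count gives 40990 + 15 = 41005 true annual layers.
A: Mean rate = 10700.6 mm / 41005 years ≈ 0.261 mm/yr.
Specimen B: 50631.7 mm / 0.261 mm per year = 193991.19 years ≈ 193991 annual layers.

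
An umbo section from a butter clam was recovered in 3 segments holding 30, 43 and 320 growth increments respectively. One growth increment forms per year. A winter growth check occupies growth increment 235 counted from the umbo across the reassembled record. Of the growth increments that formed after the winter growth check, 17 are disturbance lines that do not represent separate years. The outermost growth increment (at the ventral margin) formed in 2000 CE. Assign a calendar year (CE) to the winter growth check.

1859 CE

Total growth increments = 30 + 43 + 320 = 393.
Between growth increment 235 and the ventral margin there are 393 − 235 = 158 growth increments.
Excluding 17 false growth increments: 158 − 17 = 141.
Counting back 141 years from 2000 CE places the winter growth check in 2000 − 141 = 1859 CE.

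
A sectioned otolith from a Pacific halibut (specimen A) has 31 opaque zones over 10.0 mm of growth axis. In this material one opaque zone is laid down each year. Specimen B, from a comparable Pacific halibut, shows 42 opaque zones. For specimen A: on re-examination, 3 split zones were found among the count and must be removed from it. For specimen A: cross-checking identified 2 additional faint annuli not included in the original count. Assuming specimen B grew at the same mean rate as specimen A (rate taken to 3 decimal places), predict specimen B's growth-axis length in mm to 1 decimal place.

14.0 mm

Specimen A: after corrections the count is 31 − 3 + 2 = 30 opaque zones.
A: Extension rate ≈ 10.0 / 30 = 0.333 mm per year.
Length of B = 0.333 × 42 = 14.0 mm.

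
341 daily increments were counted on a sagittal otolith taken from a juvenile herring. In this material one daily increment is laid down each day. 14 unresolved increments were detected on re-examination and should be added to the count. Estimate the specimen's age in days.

Correcting the raw count gives 341 + 14 = 355 true daily increments.
With a one-to-one daily increment periodicity this is 355 days.

355 d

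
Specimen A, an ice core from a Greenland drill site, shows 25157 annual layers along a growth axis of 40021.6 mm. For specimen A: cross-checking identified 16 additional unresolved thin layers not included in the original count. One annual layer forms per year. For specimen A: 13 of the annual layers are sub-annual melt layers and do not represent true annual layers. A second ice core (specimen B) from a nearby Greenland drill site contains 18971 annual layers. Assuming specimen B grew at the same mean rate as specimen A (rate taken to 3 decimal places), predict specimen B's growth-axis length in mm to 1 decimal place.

Specimen A: after corrections the count is 25157 − 13 + 16 = 25160 annual layers.
A: Extension rate ≈ 40021.6 / 25160 = 1.591 mm per year.
For B, 1.591 mm/year × 18971 years = 30182.9 mm.

30182.9 mm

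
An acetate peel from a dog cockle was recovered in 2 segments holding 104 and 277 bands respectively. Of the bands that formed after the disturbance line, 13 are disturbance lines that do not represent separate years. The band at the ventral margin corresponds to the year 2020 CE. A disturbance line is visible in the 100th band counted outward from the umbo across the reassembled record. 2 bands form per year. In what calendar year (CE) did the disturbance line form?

Total bands = 104 + 277 = 381.
Between band 100 and the ventral margin there are 381 − 100 = 281 bands.
281 − 13 false = 268 true bands after the disturbance line.
268 bands at 2 per year is 268 / 2 = 134 years.
Counting back 134 years from 2020 CE places the disturbance line in 2020 − 134 = 1886 CE.

1886 CE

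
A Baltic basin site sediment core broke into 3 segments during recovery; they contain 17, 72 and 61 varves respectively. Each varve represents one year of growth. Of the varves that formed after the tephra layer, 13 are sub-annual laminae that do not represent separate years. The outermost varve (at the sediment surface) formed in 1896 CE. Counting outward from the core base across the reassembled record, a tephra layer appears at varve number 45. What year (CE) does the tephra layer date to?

Total varves = 17 + 72 + 61 = 150.
The tephra layer sits at varve 45 from the core base, so 150 − 45 = 105 varves formed after it.
Excluding 13 false varves: 105 − 13 = 92.
The varve at the sediment surface is 1896 CE, so the tephra layer dates to 1896 − 92 = 1804 CE.

1804 CE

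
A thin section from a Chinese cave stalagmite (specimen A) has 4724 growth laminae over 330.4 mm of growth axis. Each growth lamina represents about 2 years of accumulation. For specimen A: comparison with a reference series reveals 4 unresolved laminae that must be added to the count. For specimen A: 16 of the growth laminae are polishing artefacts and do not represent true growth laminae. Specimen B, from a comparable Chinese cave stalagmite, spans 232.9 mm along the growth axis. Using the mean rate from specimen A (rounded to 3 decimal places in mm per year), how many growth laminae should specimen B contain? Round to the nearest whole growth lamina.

Specimen A: true growth lamina count = 4724 − 16 + 4 = 4712.
Specimen A: multiplying by 2 years per growth lamina: 4712 × 2 = 9424 years.
A: 330.4 mm over 9424 years gives 330.4 / 9424 ≈ 0.035 mm per year.
For B, 232.9 / 0.035 = 6654.29 years; at 2 years per growth lamina that is 6654.29 / 2 ≈ 3327 growth laminae.

3327 growth laminae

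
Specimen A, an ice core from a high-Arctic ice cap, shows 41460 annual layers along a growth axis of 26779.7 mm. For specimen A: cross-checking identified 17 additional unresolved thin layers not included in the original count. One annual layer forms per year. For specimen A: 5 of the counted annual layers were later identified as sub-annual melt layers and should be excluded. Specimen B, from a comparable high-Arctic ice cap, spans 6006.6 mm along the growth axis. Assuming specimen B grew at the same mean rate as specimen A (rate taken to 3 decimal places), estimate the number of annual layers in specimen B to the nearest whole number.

Specimen A: true annual layer count = 41460 − 5 + 17 = 41472.
A: Extension rate ≈ 26779.7 / 41472 = 0.646 mm/year.
Specimen B: 6006.6 mm / 0.646 mm per year = 9298.14 years ≈ 9298 annual layers.

9298 annual layers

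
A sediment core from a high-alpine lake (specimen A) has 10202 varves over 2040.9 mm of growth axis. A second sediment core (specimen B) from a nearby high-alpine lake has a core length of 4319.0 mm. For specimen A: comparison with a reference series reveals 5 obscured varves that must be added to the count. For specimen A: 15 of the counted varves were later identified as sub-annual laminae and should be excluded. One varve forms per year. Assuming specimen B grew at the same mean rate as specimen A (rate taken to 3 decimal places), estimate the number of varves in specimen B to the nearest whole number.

Specimen A: after corrections the count is 10202 − 15 + 5 = 10192 varves.
A: 2040.9 mm over 10192 years gives 2040.9 / 10192 ≈ 0.200 mm/year.
B spans 4319.0 / 0.200 = 21595.00 years ≈ 21595 varves.

21595 varves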